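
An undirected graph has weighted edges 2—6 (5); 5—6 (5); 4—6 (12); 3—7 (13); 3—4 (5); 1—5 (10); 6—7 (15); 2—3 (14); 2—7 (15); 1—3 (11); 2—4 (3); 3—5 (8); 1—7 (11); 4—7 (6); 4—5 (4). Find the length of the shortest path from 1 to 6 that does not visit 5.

Comparing a few candidate routes:
1-7-4-6: 11 + 6 + 12 = 29
1-3-4-6: 11 + 5 + 12 = 28
1-3-4-2-6: 11 + 5 + 3 + 5 = 24
1-7-6: 11 + 15 = 26
1-7-4-2-6: 11 + 6 + 3 + 5 = 25
Best route has total 24.

24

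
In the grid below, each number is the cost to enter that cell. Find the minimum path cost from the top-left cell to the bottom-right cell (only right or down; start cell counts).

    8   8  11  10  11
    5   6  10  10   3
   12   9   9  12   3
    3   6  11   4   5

50

One optimal route is r0c0 -> r1c0 -> r1c1 -> r1c2 -> r1c3 -> r1c4 -> r2c4 -> r3c4.
Its cost is 8 + 5 + 6 + 10 + 10 + 3 + 3 + 5 = 50.
(Top row then right column would cost 59.)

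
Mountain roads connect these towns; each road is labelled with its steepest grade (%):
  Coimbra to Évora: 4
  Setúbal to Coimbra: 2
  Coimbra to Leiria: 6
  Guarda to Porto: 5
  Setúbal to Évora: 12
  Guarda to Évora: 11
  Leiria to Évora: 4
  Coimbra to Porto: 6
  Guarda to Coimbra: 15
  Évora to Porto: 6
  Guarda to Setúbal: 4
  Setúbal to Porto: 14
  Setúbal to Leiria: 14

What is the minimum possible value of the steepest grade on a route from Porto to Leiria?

5

A few of the Porto→Leiria routes:
Porto→Guarda→Setúbal→Coimbra→Évora→Leiria: max(5, 4, 2, 4, 4) = 5
Porto→Guarda→Setúbal→Coimbra→Leiria: max(5, 4, 2, 6) = 6
Porto→Coimbra→Leiria: max(6, 6) = 6
The minimum achievable maximum is 5%.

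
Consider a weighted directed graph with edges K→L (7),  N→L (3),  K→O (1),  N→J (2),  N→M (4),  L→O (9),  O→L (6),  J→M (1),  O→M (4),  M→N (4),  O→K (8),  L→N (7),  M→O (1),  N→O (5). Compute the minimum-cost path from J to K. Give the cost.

Routes from J to K:
J → M → N → O → K: 1 + 4 + 5 + 8 = 18
J → M → O → K: 1 + 1 + 8 = 10
J → M → N → L → O → K: 1 + 4 + 3 + 9 + 8 = 25
Best route has total 10.

10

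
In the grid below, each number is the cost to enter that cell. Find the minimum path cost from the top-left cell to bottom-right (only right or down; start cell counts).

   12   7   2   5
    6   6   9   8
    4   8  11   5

Path (0,0) (0,1) (0,2) (0,3) (1,3) (2,3): 12 + 7 + 2 + 5 + 8 + 5 = 39.

39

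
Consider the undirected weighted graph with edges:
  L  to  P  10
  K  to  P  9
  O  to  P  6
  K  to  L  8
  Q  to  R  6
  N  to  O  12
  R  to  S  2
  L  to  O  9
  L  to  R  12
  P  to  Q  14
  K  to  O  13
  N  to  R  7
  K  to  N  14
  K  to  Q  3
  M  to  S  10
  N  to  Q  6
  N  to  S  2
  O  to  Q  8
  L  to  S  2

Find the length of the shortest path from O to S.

A few of the O→S routes:
O -> Q -> N -> S: 8 + 6 + 2 = 16
O -> L -> S: 9 + 2 = 11
O -> N -> S: 12 + 2 = 14
O -> Q -> R -> S: 8 + 6 + 2 = 16
Best route has total 11.

11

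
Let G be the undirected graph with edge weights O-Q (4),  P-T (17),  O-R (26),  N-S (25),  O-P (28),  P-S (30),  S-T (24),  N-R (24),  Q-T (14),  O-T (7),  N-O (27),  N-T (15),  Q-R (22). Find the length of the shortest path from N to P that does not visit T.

Routes from N to P avoiding T:
N → S → P: 25 + 30 = 55
N → R → O → P: 24 + 26 + 28 = 78
N → O → P: 27 + 28 = 55
N → R → Q → O → P: 24 + 22 + 4 + 28 = 78
Best route has total 55.

55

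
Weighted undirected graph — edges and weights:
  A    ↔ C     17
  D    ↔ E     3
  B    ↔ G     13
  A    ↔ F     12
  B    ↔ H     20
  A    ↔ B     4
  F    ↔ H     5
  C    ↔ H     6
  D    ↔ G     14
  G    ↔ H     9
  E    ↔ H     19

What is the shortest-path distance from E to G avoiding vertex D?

Candidate routes:
E -> H -> B -> G: 19 + 20 + 13 = 52
E -> H -> C -> A -> B -> G: 19 + 6 + 17 + 4 + 13 = 59
E -> H -> F -> A -> B -> G: 19 + 5 + 12 + 4 + 13 = 53
E -> H -> G: 19 + 9 = 28
The minimum is 28.

28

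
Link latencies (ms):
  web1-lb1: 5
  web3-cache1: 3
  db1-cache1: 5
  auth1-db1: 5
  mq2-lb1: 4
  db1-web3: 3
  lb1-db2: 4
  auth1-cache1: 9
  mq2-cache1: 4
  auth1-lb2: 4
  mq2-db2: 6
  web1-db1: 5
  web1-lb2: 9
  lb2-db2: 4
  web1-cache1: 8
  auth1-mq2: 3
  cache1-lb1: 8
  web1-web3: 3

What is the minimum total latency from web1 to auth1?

10

A few of the web1→auth1 routes:
web1 - web3 - cache1 - mq2 - auth1: 3 + 3 + 4 + 3 = 13
web1 - web3 - db1 - auth1: 3 + 3 + 5 = 11
web1 - db1 - auth1: 5 + 5 = 10
web1 - lb1 - mq2 - auth1: 5 + 4 + 3 = 12
Best route has total 10 ms.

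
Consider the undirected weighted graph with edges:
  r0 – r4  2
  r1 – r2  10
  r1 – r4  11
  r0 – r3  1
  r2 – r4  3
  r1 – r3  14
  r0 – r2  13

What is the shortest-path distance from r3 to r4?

3

Routes from r3 to r4:
r3→r1→r2→r4: 14 + 10 + 3 = 27
r3→r0→r2→r4: 1 + 13 + 3 = 17
r3→r1→r2→r0→r4: 14 + 10 + 13 + 2 = 39
r3→r0→r2→r1→r4: 1 + 13 + 10 + 11 = 35
r3→r0→r4: 1 + 2 = 3
r3→r1→r4: 14 + 11 = 25
Shortest: 3.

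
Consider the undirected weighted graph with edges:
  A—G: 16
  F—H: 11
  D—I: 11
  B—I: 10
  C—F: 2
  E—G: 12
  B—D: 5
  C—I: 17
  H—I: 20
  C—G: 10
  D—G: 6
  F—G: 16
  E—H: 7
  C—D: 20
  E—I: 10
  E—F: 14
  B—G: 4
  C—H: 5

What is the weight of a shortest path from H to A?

31

A few of the H→A routes:
H -> F -> G -> A: 11 + 16 + 16 = 43
H -> F -> C -> G -> A: 11 + 2 + 10 + 16 = 39
H -> C -> F -> G -> A: 5 + 2 + 16 + 16 = 39
H -> C -> G -> A: 5 + 10 + 16 = 31
H -> E -> G -> A: 7 + 12 + 16 = 35
Shortest: 31.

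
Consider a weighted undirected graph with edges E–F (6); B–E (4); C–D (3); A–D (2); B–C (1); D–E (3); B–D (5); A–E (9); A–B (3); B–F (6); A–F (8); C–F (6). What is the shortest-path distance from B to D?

4

Some routes from B to D:
B -> D: 5
B -> C -> D: 1 + 3 = 4
B -> A -> D: 3 + 2 = 5
Best route has total 4.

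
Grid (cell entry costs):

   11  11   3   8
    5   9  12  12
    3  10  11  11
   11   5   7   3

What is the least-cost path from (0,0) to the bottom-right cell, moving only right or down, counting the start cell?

44

Cheapest: r0c0→r1c0→r2c0→r2c1→r3c1→r3c2→r3c3
  11 + 5 + 3 + 10 + 5 + 7 + 3 = 44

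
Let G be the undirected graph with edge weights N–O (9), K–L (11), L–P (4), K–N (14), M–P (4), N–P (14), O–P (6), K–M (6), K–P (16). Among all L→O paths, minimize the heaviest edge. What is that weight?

Comparing a few candidate routes:
L -> K -> M -> P -> N -> O: max(11, 6, 4, 14, 9) = 14
L -> P -> O: max(4, 6) = 6
L -> K -> M -> P -> O: max(11, 6, 4, 6) = 11
L -> K -> N -> O: max(11, 14, 9) = 14
L -> K -> N -> P -> O: max(11, 14, 14, 6) = 14
L -> P -> M -> K -> N -> O: max(4, 4, 6, 14, 9) = 14
Smallest bottleneck: 6.

6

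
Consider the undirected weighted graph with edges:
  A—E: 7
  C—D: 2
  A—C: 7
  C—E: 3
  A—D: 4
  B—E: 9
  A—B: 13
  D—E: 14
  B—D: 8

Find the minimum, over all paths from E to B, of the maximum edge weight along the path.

8

Comparing a few candidate routes:
E - B: max(9) = 9
E - A - C - D - B: max(7, 7, 2, 8) = 8
E - A - D - B: max(7, 4, 8) = 8
E - C - D - B: max(3, 2, 8) = 8
E - C - A - D - B: max(3, 7, 4, 8) = 8
Smallest bottleneck: 8.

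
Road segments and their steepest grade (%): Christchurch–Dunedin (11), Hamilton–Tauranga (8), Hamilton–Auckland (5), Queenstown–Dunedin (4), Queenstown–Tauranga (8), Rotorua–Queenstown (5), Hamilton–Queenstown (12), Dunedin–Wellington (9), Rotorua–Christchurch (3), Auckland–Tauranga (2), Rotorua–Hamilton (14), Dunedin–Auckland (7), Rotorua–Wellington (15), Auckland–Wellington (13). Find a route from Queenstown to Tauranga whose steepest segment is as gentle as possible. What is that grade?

7

Some routes from Queenstown to Tauranga:
Queenstown → Dunedin → Auckland → Hamilton → Tauranga: max(4, 7, 5, 8) = 8
Queenstown → Dunedin → Auckland → Tauranga: max(4, 7, 2) = 7
Queenstown → Tauranga: max(8) = 8
Best route has worst link 7%.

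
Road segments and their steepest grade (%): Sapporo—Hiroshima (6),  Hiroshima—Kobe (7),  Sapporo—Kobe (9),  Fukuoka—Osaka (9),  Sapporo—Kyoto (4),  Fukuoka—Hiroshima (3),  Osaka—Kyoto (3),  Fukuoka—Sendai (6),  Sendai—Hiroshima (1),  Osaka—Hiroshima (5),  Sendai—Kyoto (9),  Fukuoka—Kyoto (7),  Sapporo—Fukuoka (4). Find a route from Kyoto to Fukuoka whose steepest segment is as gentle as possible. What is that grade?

4

A few of the Kyoto→Fukuoka routes:
Kyoto → Osaka → Hiroshima → Sapporo → Fukuoka: max(3, 5, 6, 4) = 6
Kyoto → Sapporo → Fukuoka: max(4, 4) = 4
Kyoto → Osaka → Hiroshima → Fukuoka: max(3, 5, 3) = 5
Best route has worst link 4%.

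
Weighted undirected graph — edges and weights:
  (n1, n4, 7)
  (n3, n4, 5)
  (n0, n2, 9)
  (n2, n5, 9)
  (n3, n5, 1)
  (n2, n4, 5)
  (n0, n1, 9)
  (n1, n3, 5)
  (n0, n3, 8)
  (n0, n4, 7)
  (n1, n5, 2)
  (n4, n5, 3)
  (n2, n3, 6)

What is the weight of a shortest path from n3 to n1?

3

Checking several routes:
n3 - n1: 5
n3 - n4 - n5 - n1: 5 + 3 + 2 = 10
n3 - n5 - n1: 1 + 2 = 3
n3 - n2 - n4 - n5 - n1: 6 + 5 + 3 + 2 = 16
n3 - n5 - n4 - n1: 1 + 3 + 7 = 11
n3 - n4 - n1: 5 + 7 = 12
The minimum is 3.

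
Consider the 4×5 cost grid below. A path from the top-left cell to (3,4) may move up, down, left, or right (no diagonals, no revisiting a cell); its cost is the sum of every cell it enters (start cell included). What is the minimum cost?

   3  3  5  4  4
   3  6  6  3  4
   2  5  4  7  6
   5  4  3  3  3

26

One optimal route is r0c0 → r1c0 → r2c0 → r2c1 → r2c2 → r3c2 → r3c3 → r3c4.
Its cost is 3 + 3 + 2 + 5 + 4 + 3 + 3 + 3 = 26.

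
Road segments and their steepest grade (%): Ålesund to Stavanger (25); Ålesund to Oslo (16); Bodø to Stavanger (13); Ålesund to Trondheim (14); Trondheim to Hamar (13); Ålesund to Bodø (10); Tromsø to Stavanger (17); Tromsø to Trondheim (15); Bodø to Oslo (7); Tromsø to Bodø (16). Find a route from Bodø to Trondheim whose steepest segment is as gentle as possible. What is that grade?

A few of the Bodø→Trondheim routes:
Bodø→Oslo→Ålesund→Trondheim: max(7, 16, 14) = 16
Bodø→Stavanger→Tromsø→Trondheim: max(13, 17, 15) = 17
Bodø→Ålesund→Trondheim: max(10, 14) = 14
Bodø→Tromsø→Stavanger→Ålesund→Trondheim: max(16, 17, 25, 14) = 25
Bodø→Tromsø→Trondheim: max(16, 15) = 16
Best route has worst link 14%.

14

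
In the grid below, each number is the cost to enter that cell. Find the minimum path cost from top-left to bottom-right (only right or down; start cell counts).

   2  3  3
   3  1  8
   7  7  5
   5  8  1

19

Cheapest: (0,0) (0,1) (1,1) (2,1) (2,2) (3,2)
  2 + 3 + 1 + 7 + 5 + 1 = 19
(Top row then right column would cost 22.)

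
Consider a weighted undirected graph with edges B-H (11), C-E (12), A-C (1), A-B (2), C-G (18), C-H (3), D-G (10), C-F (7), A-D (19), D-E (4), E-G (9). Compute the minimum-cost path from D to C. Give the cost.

16

A few of the D→C routes:
D → G → C: 10 + 18 = 28
D → E → C: 4 + 12 = 16
D → A → C: 19 + 1 = 20
Shortest: 16.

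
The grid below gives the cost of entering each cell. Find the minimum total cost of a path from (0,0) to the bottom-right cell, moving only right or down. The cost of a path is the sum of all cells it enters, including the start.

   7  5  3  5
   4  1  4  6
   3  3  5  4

Path r0c0 -> r1c0 -> r1c1 -> r2c1 -> r2c2 -> r2c3: 7 + 4 + 1 + 3 + 5 + 4 = 24.
(Top row then right column would cost 30.)

24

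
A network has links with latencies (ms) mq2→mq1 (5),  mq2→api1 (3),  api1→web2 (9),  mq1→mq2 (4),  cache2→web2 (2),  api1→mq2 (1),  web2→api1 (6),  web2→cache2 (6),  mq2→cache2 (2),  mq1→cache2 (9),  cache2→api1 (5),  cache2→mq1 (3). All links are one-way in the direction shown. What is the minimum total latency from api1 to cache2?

Routes from api1 to cache2:
api1→mq2→mq1→cache2: 1 + 5 + 9 = 15
api1→web2→cache2: 9 + 6 = 15
api1→mq2→cache2: 1 + 2 = 3
Best route has total 3 ms.

3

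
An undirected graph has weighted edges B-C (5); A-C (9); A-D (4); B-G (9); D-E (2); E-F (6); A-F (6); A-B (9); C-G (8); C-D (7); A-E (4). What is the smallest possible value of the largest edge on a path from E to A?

A few of the E→A routes:
E → F → A: max(6, 6) = 6
E → D → A: max(2, 4) = 4
E → A: max(4) = 4
The minimum achievable maximum is 4.

4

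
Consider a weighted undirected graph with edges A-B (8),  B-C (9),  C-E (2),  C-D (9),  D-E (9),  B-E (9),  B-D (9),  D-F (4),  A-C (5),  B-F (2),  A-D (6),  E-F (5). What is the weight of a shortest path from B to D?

Some routes from B to D:
B→A→D: 8 + 6 = 14
B→F→D: 2 + 4 = 6
B→F→E→D: 2 + 5 + 9 = 16
B→D: 9
Shortest: 6.

6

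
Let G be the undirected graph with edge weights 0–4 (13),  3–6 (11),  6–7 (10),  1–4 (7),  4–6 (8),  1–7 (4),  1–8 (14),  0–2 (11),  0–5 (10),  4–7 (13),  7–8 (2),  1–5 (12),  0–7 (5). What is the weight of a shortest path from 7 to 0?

5

Some routes from 7 to 0:
7 -> 1 -> 5 -> 0: 4 + 12 + 10 = 26
7 -> 4 -> 0: 13 + 13 = 26
7 -> 1 -> 4 -> 0: 4 + 7 + 13 = 24
7 -> 0: 5
Best route has total 5.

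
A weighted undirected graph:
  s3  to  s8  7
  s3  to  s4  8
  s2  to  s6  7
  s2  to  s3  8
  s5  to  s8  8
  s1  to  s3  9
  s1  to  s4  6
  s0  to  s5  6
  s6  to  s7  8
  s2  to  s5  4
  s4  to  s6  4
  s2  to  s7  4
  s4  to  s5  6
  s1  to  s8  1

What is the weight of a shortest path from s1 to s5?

Comparing a few candidate routes:
s1→s8→s3→s2→s5: 1 + 7 + 8 + 4 = 20
s1→s8→s5: 1 + 8 = 9
s1→s4→s5: 6 + 6 = 12
s1→s3→s2→s5: 9 + 8 + 4 = 21
The minimum is 9.

9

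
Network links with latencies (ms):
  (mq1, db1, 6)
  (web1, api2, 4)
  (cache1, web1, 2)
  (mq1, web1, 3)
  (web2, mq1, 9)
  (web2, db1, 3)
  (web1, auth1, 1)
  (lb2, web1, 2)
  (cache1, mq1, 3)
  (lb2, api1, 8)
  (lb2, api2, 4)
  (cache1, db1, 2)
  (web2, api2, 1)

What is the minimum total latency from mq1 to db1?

Checking several routes:
mq1 -> web2 -> db1: 9 + 3 = 12
mq1 -> cache1 -> db1: 3 + 2 = 5
mq1 -> web1 -> cache1 -> db1: 3 + 2 + 2 = 7
mq1 -> db1: 6
mq1 -> web1 -> api2 -> web2 -> db1: 3 + 4 + 1 + 3 = 11
Best route has total 5 ms.

5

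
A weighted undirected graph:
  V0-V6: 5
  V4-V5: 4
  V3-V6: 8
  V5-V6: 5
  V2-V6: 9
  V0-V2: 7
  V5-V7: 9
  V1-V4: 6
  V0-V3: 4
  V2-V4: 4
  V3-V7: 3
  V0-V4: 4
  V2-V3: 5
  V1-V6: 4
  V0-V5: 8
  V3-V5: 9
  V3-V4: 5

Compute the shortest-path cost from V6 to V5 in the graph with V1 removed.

A few of the V6→V5 routes:
V6-V0-V4-V5: 5 + 4 + 4 = 13
V6-V5: 5
V6-V0-V5: 5 + 8 = 13
Shortest: 5.

5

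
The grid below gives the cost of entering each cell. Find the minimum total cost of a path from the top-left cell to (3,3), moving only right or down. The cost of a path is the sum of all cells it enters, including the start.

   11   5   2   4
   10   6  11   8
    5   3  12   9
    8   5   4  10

44

Best path: [0,0] -> [0,1] -> [1,1] -> [2,1] -> [3,1] -> [3,2] -> [3,3]
Cost: 11 + 5 + 6 + 3 + 5 + 4 + 10 = 44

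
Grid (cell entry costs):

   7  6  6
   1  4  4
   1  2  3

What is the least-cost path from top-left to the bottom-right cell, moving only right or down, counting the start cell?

Take (0,0) (1,0) (2,0) (2,1) (2,2) for a total of 7 + 1 + 1 + 2 + 3 = 14.
(Top row then right column would cost 26.)

14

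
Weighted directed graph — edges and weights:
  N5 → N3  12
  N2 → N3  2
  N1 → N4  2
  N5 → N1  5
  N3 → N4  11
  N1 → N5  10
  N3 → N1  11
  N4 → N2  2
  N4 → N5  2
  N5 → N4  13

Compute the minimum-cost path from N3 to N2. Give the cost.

Routes from N3 to N2:
N3 -> N4 -> N2: 11 + 2 = 13
N3 -> N1 -> N4 -> N2: 11 + 2 + 2 = 15
N3 -> N1 -> N5 -> N4 -> N2: 11 + 10 + 13 + 2 = 36
Best route has total 13.

13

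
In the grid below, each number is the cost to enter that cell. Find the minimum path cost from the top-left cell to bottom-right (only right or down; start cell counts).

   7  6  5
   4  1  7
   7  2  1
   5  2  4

19

Best path: (0,0)→(1,0)→(1,1)→(2,1)→(2,2)→(3,2)
Cost: 7 + 4 + 1 + 2 + 1 + 4 = 19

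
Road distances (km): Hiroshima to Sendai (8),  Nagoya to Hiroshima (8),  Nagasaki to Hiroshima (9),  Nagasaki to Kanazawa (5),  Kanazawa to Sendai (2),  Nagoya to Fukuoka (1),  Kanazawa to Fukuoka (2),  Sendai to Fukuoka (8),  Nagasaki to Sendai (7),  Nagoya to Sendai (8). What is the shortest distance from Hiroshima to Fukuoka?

9

A few of the Hiroshima→Fukuoka routes:
Hiroshima-Sendai-Kanazawa-Fukuoka: 8 + 2 + 2 = 12
Hiroshima-Sendai-Fukuoka: 8 + 8 = 16
Hiroshima-Nagoya-Sendai-Kanazawa-Fukuoka: 8 + 8 + 2 + 2 = 20
Hiroshima-Nagoya-Fukuoka: 8 + 1 = 9
Hiroshima-Nagasaki-Kanazawa-Fukuoka: 9 + 5 + 2 = 16
Hiroshima-Sendai-Nagoya-Fukuoka: 8 + 8 + 1 = 17
The minimum is 9 km.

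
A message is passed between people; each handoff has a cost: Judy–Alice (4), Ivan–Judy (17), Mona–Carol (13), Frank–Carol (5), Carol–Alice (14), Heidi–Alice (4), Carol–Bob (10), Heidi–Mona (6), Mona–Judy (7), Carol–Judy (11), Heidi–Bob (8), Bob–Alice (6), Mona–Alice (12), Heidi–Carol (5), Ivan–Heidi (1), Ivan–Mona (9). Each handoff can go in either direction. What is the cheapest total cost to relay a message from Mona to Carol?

Checking several routes:
Mona - Judy - Carol: 7 + 11 = 18
Mona - Ivan - Heidi - Carol: 9 + 1 + 5 = 15
Mona - Carol: 13
Mona - Judy - Alice - Heidi - Carol: 7 + 4 + 4 + 5 = 20
Mona - Heidi - Carol: 6 + 5 = 11
The minimum is 11.

11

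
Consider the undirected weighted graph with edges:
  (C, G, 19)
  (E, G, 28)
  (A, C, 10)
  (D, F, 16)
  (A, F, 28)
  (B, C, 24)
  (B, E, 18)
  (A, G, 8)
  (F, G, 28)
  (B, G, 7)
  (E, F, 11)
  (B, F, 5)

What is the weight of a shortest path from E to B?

16

Comparing a few candidate routes:
E - F - B: 11 + 5 = 16
E - B: 18
E - F - G - B: 11 + 28 + 7 = 46
E - F - A - G - B: 11 + 28 + 8 + 7 = 54
E - G - F - B: 28 + 28 + 5 = 61
E - G - B: 28 + 7 = 35
Shortest: 16.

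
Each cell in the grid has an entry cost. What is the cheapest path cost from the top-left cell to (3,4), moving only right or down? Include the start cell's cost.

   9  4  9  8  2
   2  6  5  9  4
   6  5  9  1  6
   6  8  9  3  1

Path r0c0→r1c0→r1c1→r1c2→r1c3→r2c3→r3c3→r3c4: 9 + 2 + 6 + 5 + 9 + 1 + 3 + 1 = 36.

36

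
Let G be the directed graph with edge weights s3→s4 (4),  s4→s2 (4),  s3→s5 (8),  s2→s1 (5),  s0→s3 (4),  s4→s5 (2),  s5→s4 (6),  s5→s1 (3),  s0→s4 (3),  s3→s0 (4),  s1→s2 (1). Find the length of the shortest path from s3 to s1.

9

Routes from s3 to s1:
s3 → s5 → s1: 8 + 3 = 11
s3 → s5 → s4 → s2 → s1: 8 + 6 + 4 + 5 = 23
s3 → s0 → s4 → s5 → s1: 4 + 3 + 2 + 3 = 12
s3 → s4 → s5 → s1: 4 + 2 + 3 = 9
s3 → s4 → s2 → s1: 4 + 4 + 5 = 13
s3 → s0 → s4 → s2 → s1: 4 + 3 + 4 + 5 = 16
The minimum is 9.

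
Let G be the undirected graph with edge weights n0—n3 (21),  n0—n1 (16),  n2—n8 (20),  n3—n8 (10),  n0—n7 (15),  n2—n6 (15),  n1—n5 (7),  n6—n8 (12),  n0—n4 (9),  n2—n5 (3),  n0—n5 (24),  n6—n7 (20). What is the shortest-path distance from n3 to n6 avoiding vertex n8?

56

Candidate routes:
n3 -> n0 -> n5 -> n2 -> n6: 21 + 24 + 3 + 15 = 63
n3 -> n0 -> n1 -> n5 -> n2 -> n6: 21 + 16 + 7 + 3 + 15 = 62
n3 -> n0 -> n7 -> n6: 21 + 15 + 20 = 56
The minimum is 56.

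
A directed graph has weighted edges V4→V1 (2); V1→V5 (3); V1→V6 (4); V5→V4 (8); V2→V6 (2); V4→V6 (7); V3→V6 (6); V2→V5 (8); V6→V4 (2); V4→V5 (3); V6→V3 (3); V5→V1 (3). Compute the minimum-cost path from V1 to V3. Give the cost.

Routes from V1 to V3:
V1 -> V5 -> V4 -> V6 -> V3: 3 + 8 + 7 + 3 = 21
V1 -> V6 -> V3: 4 + 3 = 7
Best route has total 7.

7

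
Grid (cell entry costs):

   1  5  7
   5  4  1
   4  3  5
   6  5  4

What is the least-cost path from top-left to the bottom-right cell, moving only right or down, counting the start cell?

Path (0,0) (0,1) (1,1) (1,2) (2,2) (3,2): 1 + 5 + 4 + 1 + 5 + 4 = 20.

20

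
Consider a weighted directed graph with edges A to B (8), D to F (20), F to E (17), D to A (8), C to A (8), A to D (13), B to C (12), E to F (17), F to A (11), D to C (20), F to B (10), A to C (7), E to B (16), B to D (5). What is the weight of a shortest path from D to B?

16

Candidate routes:
D - F - A - B: 20 + 11 + 8 = 39
D - F - B: 20 + 10 = 30
D - A - B: 8 + 8 = 16
D - F - E - B: 20 + 17 + 16 = 53
D - C - A - B: 20 + 8 + 8 = 36
Shortest: 16.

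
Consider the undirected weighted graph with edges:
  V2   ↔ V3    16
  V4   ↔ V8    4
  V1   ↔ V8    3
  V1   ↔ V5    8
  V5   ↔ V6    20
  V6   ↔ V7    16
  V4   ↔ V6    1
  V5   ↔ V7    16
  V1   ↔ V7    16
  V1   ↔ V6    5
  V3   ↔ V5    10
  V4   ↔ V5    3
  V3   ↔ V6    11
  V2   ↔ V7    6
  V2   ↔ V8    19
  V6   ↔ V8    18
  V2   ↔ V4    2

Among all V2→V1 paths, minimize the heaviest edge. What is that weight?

4

Some routes from V2 to V1:
V2 - V4 - V5 - V1: max(2, 3, 8) = 8
V2 - V4 - V6 - V1: max(2, 1, 5) = 5
V2 - V4 - V5 - V3 - V6 - V1: max(2, 3, 10, 11, 5) = 11
V2 - V4 - V8 - V1: max(2, 4, 3) = 4
Smallest bottleneck: 4.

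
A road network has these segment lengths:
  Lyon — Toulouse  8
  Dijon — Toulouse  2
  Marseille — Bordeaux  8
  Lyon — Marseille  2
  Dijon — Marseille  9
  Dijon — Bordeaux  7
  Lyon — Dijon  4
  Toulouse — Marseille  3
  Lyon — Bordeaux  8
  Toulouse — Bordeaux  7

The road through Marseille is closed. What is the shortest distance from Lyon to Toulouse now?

Paths from Lyon to Toulouse avoiding Marseille:
Lyon-Dijon-Bordeaux-Toulouse: 4 + 7 + 7 = 18
Lyon-Toulouse: 8
Lyon-Dijon-Toulouse: 4 + 2 = 6
Lyon-Bordeaux-Toulouse: 8 + 7 = 15
Lyon-Bordeaux-Dijon-Toulouse: 8 + 7 + 2 = 17
The minimum is 6.

6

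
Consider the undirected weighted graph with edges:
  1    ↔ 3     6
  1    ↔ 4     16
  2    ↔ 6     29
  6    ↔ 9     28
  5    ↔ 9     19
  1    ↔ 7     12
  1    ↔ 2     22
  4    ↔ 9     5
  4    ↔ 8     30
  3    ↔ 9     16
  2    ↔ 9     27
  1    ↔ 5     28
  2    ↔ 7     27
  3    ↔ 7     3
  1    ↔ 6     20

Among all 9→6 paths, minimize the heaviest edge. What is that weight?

Some routes from 9 to 6:
9 → 2 → 7 → 3 → 1 → 6: max(27, 27, 3, 6, 20) = 27
9 → 3 → 7 → 2 → 1 → 6: max(16, 3, 27, 22, 20) = 27
9 → 4 → 1 → 6: max(5, 16, 20) = 20
9 → 2 → 7 → 1 → 6: max(27, 27, 12, 20) = 27
9 → 3 → 7 → 1 → 6: max(16, 3, 12, 20) = 20
9 → 3 → 1 → 6: max(16, 6, 20) = 20
The minimum achievable maximum is 20.

20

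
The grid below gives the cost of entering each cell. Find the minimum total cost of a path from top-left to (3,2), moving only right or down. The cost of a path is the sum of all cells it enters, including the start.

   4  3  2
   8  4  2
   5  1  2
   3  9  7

Cheapest: (0,0)→(0,1)→(0,2)→(1,2)→(2,2)→(3,2)
  4 + 3 + 2 + 2 + 2 + 7 = 20

20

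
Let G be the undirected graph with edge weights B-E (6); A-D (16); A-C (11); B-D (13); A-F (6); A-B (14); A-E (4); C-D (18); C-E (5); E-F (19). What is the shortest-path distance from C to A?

9

Checking several routes:
C -> E -> A: 5 + 4 = 9
C -> E -> B -> A: 5 + 6 + 14 = 25
C -> A: 11
Best route has total 9.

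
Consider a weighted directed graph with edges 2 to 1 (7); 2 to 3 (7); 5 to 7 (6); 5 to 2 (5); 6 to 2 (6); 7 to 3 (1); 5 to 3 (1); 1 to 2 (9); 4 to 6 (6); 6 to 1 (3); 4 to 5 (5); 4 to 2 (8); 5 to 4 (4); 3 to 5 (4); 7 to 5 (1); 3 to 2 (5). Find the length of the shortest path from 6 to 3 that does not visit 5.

Paths from 6 to 3 avoiding 5:
6 - 2 - 3: 6 + 7 = 13
6 - 1 - 2 - 3: 3 + 9 + 7 = 19
Shortest: 13.

13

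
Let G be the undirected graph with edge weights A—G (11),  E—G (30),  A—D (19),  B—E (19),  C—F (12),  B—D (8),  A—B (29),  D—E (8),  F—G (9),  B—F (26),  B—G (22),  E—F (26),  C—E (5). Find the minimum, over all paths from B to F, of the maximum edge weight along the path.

Some routes from B to F:
B-D-A-G-F: max(8, 19, 11, 9) = 19
B-E-D-A-G-F: max(19, 8, 19, 11, 9) = 19
B-E-C-F: max(19, 5, 12) = 19
B-D-E-C-F: max(8, 8, 5, 12) = 12
Best route has worst link 12.

12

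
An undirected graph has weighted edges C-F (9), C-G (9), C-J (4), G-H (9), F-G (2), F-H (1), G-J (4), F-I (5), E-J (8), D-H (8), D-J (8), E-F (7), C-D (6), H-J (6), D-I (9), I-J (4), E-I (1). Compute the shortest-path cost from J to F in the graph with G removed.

Comparing a few candidate routes:
J→C→F: 4 + 9 = 13
J→I→F: 4 + 5 = 9
J→E→I→F: 8 + 1 + 5 = 14
J→I→E→F: 4 + 1 + 7 = 12
J→H→F: 6 + 1 = 7
Shortest: 7.

7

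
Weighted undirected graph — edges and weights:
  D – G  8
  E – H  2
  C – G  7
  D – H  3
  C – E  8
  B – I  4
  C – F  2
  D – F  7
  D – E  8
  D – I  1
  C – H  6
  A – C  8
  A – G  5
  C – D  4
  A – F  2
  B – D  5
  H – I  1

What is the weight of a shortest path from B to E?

Checking several routes:
B - D - I - H - E: 5 + 1 + 1 + 2 = 9
B - D - E: 5 + 8 = 13
B - I - D - E: 4 + 1 + 8 = 13
B - D - H - E: 5 + 3 + 2 = 10
B - I - H - E: 4 + 1 + 2 = 7
B - I - D - H - E: 4 + 1 + 3 + 2 = 10
Shortest: 7.

7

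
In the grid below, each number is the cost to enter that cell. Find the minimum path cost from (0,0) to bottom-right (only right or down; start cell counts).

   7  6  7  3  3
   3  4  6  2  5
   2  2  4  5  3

26

One optimal route is [0,0] [1,0] [2,0] [2,1] [2,2] [2,3] [2,4].
Its cost is 7 + 3 + 2 + 2 + 4 + 5 + 3 = 26.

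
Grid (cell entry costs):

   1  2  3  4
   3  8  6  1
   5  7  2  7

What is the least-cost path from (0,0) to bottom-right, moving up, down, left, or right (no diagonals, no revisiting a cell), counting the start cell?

18

Path [0,0] → [0,1] → [0,2] → [0,3] → [1,3] → [2,3]: 1 + 2 + 3 + 4 + 1 + 7 = 18.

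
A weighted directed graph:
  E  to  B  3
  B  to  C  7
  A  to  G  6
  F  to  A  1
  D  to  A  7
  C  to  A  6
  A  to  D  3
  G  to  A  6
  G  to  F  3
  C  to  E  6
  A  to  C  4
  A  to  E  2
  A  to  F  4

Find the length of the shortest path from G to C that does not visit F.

10

Routes from G to C avoiding F:
G→A→E→B→C: 6 + 2 + 3 + 7 = 18
G→A→C: 6 + 4 = 10
The minimum is 10.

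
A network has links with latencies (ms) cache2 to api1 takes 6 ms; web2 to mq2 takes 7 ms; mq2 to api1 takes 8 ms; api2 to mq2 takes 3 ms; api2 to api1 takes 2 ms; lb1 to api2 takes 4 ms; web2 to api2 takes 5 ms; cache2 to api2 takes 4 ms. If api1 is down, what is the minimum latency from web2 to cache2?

Candidate routes:
web2-mq2-api2-cache2: 7 + 3 + 4 = 14
web2-api2-cache2: 5 + 4 = 9
Best route has total 9 ms.

9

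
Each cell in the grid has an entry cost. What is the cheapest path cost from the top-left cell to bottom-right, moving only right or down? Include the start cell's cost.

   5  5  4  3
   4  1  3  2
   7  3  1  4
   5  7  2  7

23

Path [0,0] → [1,0] → [1,1] → [1,2] → [2,2] → [3,2] → [3,3]: 5 + 4 + 1 + 3 + 1 + 2 + 7 = 23.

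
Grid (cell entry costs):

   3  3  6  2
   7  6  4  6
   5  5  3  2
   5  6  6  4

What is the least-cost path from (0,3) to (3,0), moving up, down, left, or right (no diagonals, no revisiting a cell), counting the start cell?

28

Best path: r0c3→r1c3→r2c3→r2c2→r2c1→r2c0→r3c0
Cost: 2 + 6 + 2 + 3 + 5 + 5 + 5 = 28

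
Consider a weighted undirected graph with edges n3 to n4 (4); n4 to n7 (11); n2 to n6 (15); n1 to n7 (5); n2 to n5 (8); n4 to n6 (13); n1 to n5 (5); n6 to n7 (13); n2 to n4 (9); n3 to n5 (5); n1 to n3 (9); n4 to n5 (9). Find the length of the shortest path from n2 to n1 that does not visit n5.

22

A few of the n2→n1 routes:
n2 -> n6 -> n4 -> n3 -> n1: 15 + 13 + 4 + 9 = 41
n2 -> n4 -> n3 -> n1: 9 + 4 + 9 = 22
n2 -> n6 -> n4 -> n7 -> n1: 15 + 13 + 11 + 5 = 44
n2 -> n6 -> n7 -> n1: 15 + 13 + 5 = 33
n2 -> n4 -> n7 -> n1: 9 + 11 + 5 = 25
n2 -> n4 -> n6 -> n7 -> n1: 9 + 13 + 13 + 5 = 40
Shortest: 22.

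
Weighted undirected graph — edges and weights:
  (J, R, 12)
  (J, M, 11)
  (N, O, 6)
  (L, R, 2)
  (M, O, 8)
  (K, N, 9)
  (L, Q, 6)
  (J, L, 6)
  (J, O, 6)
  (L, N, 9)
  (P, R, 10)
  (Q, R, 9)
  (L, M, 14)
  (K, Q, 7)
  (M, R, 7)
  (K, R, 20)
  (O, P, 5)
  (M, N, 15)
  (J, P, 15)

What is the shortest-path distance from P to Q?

A few of the P→Q routes:
P-R-L-Q: 10 + 2 + 6 = 18
P-O-J-L-Q: 5 + 6 + 6 + 6 = 23
P-R-Q: 10 + 9 = 19
Shortest: 18.

18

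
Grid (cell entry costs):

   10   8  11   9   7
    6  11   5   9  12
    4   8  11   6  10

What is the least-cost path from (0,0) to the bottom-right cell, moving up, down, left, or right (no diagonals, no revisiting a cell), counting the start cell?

Take r0c0 → r1c0 → r2c0 → r2c1 → r2c2 → r2c3 → r2c4 for a total of 10 + 6 + 4 + 8 + 11 + 6 + 10 = 55.

55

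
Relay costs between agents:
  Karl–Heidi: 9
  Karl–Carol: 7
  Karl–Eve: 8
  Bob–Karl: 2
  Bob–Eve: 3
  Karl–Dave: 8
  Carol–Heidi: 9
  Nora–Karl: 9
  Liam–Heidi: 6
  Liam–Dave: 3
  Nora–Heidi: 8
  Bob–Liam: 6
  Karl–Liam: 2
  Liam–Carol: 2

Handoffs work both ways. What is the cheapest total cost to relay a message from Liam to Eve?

7

Checking several routes:
Liam → Bob → Karl → Eve: 6 + 2 + 8 = 16
Liam → Karl → Bob → Eve: 2 + 2 + 3 = 7
Liam → Bob → Eve: 6 + 3 = 9
Liam → Karl → Eve: 2 + 8 = 10
Liam → Dave → Karl → Bob → Eve: 3 + 8 + 2 + 3 = 16
Liam → Carol → Karl → Bob → Eve: 2 + 7 + 2 + 3 = 14
The minimum is 7.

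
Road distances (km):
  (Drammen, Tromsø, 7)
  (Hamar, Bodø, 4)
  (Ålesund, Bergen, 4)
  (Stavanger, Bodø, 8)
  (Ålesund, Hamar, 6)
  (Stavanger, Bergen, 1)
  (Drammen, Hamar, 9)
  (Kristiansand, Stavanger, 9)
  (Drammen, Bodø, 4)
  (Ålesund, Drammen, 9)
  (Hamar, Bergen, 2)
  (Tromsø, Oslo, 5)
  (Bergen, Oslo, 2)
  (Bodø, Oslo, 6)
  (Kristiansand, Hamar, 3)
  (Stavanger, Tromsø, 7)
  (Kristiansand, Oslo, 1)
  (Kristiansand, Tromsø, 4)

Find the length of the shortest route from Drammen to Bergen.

Some routes from Drammen to Bergen:
Drammen - Bodø - Stavanger - Bergen: 4 + 8 + 1 = 13
Drammen - Bodø - Hamar - Bergen: 4 + 4 + 2 = 10
Drammen - Hamar - Bergen: 9 + 2 = 11
Drammen - Bodø - Oslo - Bergen: 4 + 6 + 2 = 12
Drammen - Ålesund - Bergen: 9 + 4 = 13
Shortest: 10 km.

10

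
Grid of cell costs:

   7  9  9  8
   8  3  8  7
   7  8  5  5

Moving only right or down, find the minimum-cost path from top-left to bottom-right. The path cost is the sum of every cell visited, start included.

36

Cheapest: r0c0 r1c0 r1c1 r1c2 r2c2 r2c3
  7 + 8 + 3 + 8 + 5 + 5 = 36
For comparison, the top-then-right route costs 45.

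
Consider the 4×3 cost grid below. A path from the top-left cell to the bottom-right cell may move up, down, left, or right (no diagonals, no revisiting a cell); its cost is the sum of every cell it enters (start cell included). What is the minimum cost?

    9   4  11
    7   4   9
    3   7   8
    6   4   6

34

Path (0,0) (0,1) (1,1) (2,1) (3,1) (3,2): 9 + 4 + 4 + 7 + 4 + 6 = 34.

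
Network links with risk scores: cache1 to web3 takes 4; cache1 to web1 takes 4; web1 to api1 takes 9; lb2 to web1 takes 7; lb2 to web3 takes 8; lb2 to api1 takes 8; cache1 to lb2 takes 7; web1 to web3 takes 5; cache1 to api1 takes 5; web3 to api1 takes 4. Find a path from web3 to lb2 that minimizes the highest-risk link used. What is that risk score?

Comparing a few candidate routes:
web3→cache1→web1→lb2: max(4, 4, 7) = 7
web3→api1→cache1→web1→lb2: max(4, 5, 4, 7) = 7
web3→cache1→lb2: max(4, 7) = 7
web3→web1→cache1→lb2: max(5, 4, 7) = 7
web3→web1→lb2: max(5, 7) = 7
Smallest bottleneck: 7.

7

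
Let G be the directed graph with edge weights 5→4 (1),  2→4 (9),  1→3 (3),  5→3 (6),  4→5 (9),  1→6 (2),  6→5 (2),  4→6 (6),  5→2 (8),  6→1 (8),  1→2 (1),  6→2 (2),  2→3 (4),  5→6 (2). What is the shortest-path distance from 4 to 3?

Checking several routes:
4 -> 5 -> 6 -> 2 -> 3: 9 + 2 + 2 + 4 = 17
4 -> 6 -> 5 -> 3: 6 + 2 + 6 = 14
4 -> 6 -> 1 -> 2 -> 3: 6 + 8 + 1 + 4 = 19
4 -> 5 -> 3: 9 + 6 = 15
4 -> 6 -> 2 -> 3: 6 + 2 + 4 = 12
4 -> 6 -> 1 -> 3: 6 + 8 + 3 = 17
Shortest: 12.

12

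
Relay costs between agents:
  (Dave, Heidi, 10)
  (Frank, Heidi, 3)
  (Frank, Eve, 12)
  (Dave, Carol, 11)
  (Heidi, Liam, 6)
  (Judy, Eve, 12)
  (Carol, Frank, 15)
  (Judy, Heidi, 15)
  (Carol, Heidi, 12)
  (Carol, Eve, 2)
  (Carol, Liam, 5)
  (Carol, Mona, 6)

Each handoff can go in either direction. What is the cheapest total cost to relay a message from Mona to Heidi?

17

A few of the Mona→Heidi routes:
Mona→Carol→Heidi: 6 + 12 = 18
Mona→Carol→Frank→Heidi: 6 + 15 + 3 = 24
Mona→Carol→Eve→Judy→Heidi: 6 + 2 + 12 + 15 = 35
Mona→Carol→Liam→Heidi: 6 + 5 + 6 = 17
Mona→Carol→Eve→Frank→Heidi: 6 + 2 + 12 + 3 = 23
Mona→Carol→Dave→Heidi: 6 + 11 + 10 = 27
Best route has total 17.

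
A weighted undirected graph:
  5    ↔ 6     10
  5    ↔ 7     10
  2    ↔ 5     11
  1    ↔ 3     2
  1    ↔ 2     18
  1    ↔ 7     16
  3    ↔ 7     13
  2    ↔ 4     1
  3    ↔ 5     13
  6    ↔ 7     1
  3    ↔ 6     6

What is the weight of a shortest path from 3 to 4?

Checking several routes:
3-6-5-2-4: 6 + 10 + 11 + 1 = 28
3-7-5-2-4: 13 + 10 + 11 + 1 = 35
3-6-7-5-2-4: 6 + 1 + 10 + 11 + 1 = 29
3-7-6-5-2-4: 13 + 1 + 10 + 11 + 1 = 36
3-1-2-4: 2 + 18 + 1 = 21
3-5-2-4: 13 + 11 + 1 = 25
The minimum is 21.

21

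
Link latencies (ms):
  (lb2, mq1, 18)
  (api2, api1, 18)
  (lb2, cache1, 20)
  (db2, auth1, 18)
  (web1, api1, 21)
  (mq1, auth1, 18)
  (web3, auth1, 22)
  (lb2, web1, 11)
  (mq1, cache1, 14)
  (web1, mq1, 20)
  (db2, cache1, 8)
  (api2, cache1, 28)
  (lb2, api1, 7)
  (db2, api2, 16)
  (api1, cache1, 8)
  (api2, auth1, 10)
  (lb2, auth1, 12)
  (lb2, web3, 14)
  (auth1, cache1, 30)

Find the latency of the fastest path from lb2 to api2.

22

Checking several routes:
lb2 -> api1 -> cache1 -> db2 -> api2: 7 + 8 + 8 + 16 = 39
lb2 -> api1 -> api2: 7 + 18 = 25
lb2 -> auth1 -> api2: 12 + 10 = 22
Best route has total 22 ms.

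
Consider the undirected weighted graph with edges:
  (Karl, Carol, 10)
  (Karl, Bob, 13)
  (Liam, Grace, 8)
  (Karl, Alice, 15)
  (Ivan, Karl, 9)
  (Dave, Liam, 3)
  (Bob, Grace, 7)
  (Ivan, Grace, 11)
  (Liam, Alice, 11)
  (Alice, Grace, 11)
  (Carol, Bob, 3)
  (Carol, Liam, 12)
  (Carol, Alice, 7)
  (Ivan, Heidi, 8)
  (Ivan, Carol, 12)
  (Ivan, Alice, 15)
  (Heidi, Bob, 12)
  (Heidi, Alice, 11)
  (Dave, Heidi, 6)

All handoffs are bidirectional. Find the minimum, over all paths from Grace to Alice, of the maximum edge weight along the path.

7

A few of the Grace→Alice routes:
Grace - Liam - Dave - Heidi - Ivan - Karl - Carol - Alice: max(8, 3, 6, 8, 9, 10, 7) = 10
Grace - Liam - Alice: max(8, 11) = 11
Grace - Bob - Carol - Alice: max(7, 3, 7) = 7
Best route has worst link 7.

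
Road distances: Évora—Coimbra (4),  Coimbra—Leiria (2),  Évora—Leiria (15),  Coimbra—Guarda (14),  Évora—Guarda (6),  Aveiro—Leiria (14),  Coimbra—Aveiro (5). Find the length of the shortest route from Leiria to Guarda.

12

Candidate routes:
Leiria-Coimbra-Guarda: 2 + 14 = 16
Leiria-Coimbra-Évora-Guarda: 2 + 4 + 6 = 12
Leiria-Évora-Coimbra-Guarda: 15 + 4 + 14 = 33
Leiria-Aveiro-Coimbra-Évora-Guarda: 14 + 5 + 4 + 6 = 29
Leiria-Aveiro-Coimbra-Guarda: 14 + 5 + 14 = 33
Leiria-Évora-Guarda: 15 + 6 = 21
Shortest: 12.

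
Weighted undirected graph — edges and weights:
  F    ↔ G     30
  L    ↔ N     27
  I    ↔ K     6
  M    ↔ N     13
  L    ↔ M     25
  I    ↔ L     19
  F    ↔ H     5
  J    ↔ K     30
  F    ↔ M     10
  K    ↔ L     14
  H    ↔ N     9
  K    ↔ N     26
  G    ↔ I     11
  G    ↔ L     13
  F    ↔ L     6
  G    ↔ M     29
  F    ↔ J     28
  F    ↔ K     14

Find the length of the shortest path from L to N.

20

A few of the L→N routes:
L→F→M→N: 6 + 10 + 13 = 29
L→M→N: 25 + 13 = 38
L→F→H→N: 6 + 5 + 9 = 20
L→N: 27
Shortest: 20.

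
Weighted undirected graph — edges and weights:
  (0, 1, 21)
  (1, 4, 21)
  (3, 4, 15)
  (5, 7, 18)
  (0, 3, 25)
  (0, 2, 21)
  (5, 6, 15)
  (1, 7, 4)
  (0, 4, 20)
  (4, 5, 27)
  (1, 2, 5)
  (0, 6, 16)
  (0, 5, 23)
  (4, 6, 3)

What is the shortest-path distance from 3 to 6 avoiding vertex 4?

41

Paths from 3 to 6 avoiding 4:
3→0→1→7→5→6: 25 + 21 + 4 + 18 + 15 = 83
3→0→6: 25 + 16 = 41
3→0→5→6: 25 + 23 + 15 = 63
3→0→2→1→7→5→6: 25 + 21 + 5 + 4 + 18 + 15 = 88
The minimum is 41.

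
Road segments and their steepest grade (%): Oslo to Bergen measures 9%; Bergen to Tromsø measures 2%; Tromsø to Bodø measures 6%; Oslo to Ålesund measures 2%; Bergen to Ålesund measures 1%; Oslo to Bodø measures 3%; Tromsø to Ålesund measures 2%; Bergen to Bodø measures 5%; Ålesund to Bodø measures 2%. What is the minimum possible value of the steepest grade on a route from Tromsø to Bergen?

2

Some routes from Tromsø to Bergen:
Tromsø→Ålesund→Bodø→Bergen: max(2, 2, 5) = 5
Tromsø→Bergen: max(2) = 2
Tromsø→Ålesund→Bergen: max(2, 1) = 2
Tromsø→Bodø→Bergen: max(6, 5) = 6
Tromsø→Ålesund→Oslo→Bodø→Bergen: max(2, 2, 3, 5) = 5
Smallest bottleneck: 2%.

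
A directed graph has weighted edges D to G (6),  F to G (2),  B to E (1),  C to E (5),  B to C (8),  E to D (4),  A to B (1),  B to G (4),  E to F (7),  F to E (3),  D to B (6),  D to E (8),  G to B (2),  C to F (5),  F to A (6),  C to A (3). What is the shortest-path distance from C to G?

7

Checking several routes:
C → F → G: 5 + 2 = 7
C → E → F → G: 5 + 7 + 2 = 14
C → A → B → E → F → G: 3 + 1 + 1 + 7 + 2 = 14
C → A → B → E → D → G: 3 + 1 + 1 + 4 + 6 = 15
C → E → D → G: 5 + 4 + 6 = 15
C → A → B → G: 3 + 1 + 4 = 8
Best route has total 7.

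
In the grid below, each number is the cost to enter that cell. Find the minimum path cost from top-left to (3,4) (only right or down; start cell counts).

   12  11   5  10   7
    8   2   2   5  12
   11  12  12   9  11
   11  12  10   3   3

Path (0,0) -> (1,0) -> (1,1) -> (1,2) -> (1,3) -> (2,3) -> (3,3) -> (3,4): 12 + 8 + 2 + 2 + 5 + 9 + 3 + 3 = 44.

44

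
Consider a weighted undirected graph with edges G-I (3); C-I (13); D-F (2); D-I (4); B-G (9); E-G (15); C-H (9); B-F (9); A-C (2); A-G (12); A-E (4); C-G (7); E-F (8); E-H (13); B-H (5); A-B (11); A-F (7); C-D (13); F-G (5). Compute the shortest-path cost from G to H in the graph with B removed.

16

Comparing a few candidate routes:
G - F - A - C - H: 5 + 7 + 2 + 9 = 23
G - C - H: 7 + 9 = 16
G - A - C - H: 12 + 2 + 9 = 23
The minimum is 16.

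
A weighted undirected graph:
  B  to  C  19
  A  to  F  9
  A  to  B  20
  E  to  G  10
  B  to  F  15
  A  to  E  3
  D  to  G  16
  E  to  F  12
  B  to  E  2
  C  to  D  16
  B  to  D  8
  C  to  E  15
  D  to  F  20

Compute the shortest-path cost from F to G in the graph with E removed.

A few of the F→G routes:
F → A → B → D → G: 9 + 20 + 8 + 16 = 53
F → B → D → G: 15 + 8 + 16 = 39
F → D → G: 20 + 16 = 36
Shortest: 36.

36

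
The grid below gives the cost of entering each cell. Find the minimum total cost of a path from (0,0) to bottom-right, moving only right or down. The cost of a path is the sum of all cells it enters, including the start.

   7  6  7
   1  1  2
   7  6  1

12

Best path: (0,0) (1,0) (1,1) (1,2) (2,2)
Cost: 7 + 1 + 1 + 2 + 1 = 12
(Top row then right column would cost 23.)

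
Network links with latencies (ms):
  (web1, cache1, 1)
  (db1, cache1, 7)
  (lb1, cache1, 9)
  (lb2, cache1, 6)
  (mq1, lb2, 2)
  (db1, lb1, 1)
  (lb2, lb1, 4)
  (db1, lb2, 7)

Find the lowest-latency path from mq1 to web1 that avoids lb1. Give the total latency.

Routes from mq1 to web1 avoiding lb1:
mq1→lb2→db1→cache1→web1: 2 + 7 + 7 + 1 = 17
mq1→lb2→cache1→web1: 2 + 6 + 1 = 9
The minimum is 9 ms.

9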